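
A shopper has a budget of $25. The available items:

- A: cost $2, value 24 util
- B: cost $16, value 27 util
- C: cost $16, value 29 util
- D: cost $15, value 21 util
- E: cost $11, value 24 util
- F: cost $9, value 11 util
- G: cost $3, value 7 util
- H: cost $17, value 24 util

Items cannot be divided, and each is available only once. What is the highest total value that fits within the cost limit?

66 util

Check high-value combinations within $25:
- A+E+F+G: cost 2+11+9+3=25, value 24+24+11+7=66
- A+C+G: cost 2+16+3=21, value 24+29+7=60
- A+E+F: cost 2+11+9=22, value 24+24+11=59
- A+B+G: cost 2+16+3=21, value 24+27+7=58
Best: 66 util.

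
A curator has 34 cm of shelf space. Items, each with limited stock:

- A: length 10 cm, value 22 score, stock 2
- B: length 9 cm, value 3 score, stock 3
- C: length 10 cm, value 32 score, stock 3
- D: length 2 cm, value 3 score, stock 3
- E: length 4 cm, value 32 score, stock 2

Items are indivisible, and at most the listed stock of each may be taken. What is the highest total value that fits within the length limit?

137 score

Best selections within length 34 and stock limits:
- 2×C + 3×D + 2×E: length 34, value 137
- 2×C + 2×D + 2×E: length 32, value 134
- 2×C + 1×D + 2×E: length 30, value 131
- 2×C + 2×E: length 28, value 128
Best: 137 score.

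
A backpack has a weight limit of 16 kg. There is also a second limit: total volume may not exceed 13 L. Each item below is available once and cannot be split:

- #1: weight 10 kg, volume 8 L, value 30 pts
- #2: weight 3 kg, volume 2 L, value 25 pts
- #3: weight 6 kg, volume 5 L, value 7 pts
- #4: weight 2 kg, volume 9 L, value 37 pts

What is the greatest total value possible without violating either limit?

Feasible sets respecting both limits:
- #2+#4: weight 5, volume 11, value 62
- #1+#2: weight 13, volume 10, value 55
- #1+#3: weight 16, volume 13, value 37
Best: 62 pts.

62 pts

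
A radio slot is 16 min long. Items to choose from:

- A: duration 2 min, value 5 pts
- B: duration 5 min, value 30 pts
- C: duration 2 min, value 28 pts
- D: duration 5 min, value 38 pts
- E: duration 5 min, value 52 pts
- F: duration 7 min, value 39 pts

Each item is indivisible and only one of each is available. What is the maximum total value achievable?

Check high-value combinations within 16 min:
- A+C+E+F: duration 2+2+5+7=16, value 5+28+52+39=124
- A+C+D+E: duration 2+2+5+5=14, value 5+28+38+52=123
- B+D+E: duration 5+5+5=15, value 30+38+52=120
- C+E+F: duration 2+5+7=14, value 28+52+39=119
- C+D+E: duration 2+5+5=12, value 28+38+52=118
Best: 124 pts.

124 pts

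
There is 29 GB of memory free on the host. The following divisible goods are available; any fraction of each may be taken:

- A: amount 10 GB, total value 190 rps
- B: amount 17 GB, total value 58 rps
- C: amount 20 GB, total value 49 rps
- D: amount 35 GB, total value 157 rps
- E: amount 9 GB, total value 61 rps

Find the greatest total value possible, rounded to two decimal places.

295.86

Take in order of value per unit:
- A (190/10 per unit): all 10 → value 190, running total 190.00
- E (61/9 per unit): all 9 → value 61, running total 251.00
- D (157/35 per unit): 10 of 35 → value 10×157/35 = 44.8571, running total 295.86
Total 295.86.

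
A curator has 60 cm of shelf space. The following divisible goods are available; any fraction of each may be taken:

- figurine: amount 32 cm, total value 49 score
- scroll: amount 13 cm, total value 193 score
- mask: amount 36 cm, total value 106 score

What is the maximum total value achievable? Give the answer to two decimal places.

315.84

Take in order of value per unit:
- scroll (193/13 per unit): all 13 → value 193, running total 193.00
- mask (106/36 per unit): all 36 → value 106, running total 299.00
- figurine (49/32 per unit): 11 of 32 → value 11×49/32 = 16.8438, running total 315.84
Total 315.84.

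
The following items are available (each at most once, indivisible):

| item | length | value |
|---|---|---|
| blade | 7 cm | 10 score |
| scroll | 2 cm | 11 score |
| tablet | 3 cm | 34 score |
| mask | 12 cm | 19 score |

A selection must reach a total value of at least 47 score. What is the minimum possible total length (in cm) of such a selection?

Subsets with value ≥ 47, sorted by total length:
- blade+scroll+tablet: length 12, value 55
- tablet+mask: length 15, value 53
Minimum length: 12 cm.

12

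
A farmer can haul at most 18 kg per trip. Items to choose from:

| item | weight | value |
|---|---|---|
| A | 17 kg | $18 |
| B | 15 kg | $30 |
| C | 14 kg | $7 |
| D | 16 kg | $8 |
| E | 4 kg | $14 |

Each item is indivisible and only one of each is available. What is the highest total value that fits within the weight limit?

$30

Check high-value combinations within 18 kg:
- B: weight 15, value 30
- C+E: weight 14+4=18, value 7+14=21
- A: weight 17, value 18
Best: $30.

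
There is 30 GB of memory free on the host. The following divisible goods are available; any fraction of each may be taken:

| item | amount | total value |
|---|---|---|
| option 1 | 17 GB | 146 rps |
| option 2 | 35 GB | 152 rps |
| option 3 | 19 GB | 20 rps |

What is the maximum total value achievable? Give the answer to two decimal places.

Take in order of value per unit:
- option 1 (146/17 per unit): all 17 → value 146, running total 146.00
- option 2 (152/35 per unit): 13 of 35 → value 13×152/35 = 56.4571, running total 202.46
Total 202.46.

202.46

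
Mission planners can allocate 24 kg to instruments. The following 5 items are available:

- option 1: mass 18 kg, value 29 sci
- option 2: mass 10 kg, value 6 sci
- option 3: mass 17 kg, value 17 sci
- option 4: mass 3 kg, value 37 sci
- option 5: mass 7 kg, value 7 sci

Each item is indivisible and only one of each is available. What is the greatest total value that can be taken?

66 sci

Check high-value combinations within 24 kg:
- option 1+option 4: mass 18+3=21, value 29+37=66
- option 3+option 4: mass 17+3=20, value 17+37=54
- option 2+option 4+option 5: mass 10+3+7=20, value 6+37+7=50
- option 4+option 5: mass 3+7=10, value 37+7=44
Best: 66 sci.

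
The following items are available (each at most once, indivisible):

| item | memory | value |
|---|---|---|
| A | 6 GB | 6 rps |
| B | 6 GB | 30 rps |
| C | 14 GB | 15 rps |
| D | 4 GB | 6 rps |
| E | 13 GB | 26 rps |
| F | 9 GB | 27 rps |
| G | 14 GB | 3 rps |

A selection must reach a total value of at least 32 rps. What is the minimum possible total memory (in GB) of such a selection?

Subsets with value ≥ 32, sorted by total memory:
- B+D: memory 10, value 36
- A+B: memory 12, value 36
- D+F: memory 13, value 33
- B+F: memory 15, value 57
Minimum memory: 10 GB.

10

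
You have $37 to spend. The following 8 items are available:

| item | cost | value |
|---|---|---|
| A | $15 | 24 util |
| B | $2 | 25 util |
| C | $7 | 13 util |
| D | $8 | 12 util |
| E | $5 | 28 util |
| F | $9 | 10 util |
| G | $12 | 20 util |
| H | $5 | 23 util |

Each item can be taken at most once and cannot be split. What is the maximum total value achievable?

Check high-value combinations within $37:
- A+B+C+E+H: cost 15+2+7+5+5=34, value 24+25+13+28+23=113
- A+B+D+E+H: cost 15+2+8+5+5=35, value 24+25+12+28+23=112
- B+C+D+E+F+H: cost 2+7+8+5+9+5=36, value 25+13+12+28+10+23=111
- A+B+E+F+H: cost 15+2+5+9+5=36, value 24+25+28+10+23=110
- B+C+E+G+H: cost 2+7+5+12+5=31, value 25+13+28+20+23=109
Best: 113 util.

113 util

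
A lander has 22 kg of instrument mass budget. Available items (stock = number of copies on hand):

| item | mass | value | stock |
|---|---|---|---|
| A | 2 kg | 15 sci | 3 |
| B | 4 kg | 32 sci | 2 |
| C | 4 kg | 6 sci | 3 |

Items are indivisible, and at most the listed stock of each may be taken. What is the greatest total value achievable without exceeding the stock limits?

Best selections within mass 22 and stock limits:
- 3×A + 2×B + 2×C: mass 22, value 121
- 3×A + 2×B + 1×C: mass 18, value 115
- 3×A + 2×B: mass 14, value 109
Best: 121 sci.

121 sci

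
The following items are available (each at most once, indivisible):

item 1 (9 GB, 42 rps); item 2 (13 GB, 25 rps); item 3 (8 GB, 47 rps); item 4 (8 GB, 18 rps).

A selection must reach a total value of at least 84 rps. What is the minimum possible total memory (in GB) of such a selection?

Subsets with value ≥ 84, sorted by total memory:
- item 1+item 3: memory 17, value 89
- item 1+item 3+item 4: memory 25, value 107
Minimum memory: 17 GB.

17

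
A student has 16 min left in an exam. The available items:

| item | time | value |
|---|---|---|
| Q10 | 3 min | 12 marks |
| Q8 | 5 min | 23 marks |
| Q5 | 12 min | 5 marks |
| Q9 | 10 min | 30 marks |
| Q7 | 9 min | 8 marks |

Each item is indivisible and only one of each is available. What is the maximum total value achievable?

53 marks

Check high-value combinations within 16 min:
- Q8+Q9: time 5+10=15, value 23+30=53
- Q10+Q9: time 3+10=13, value 12+30=42
- Q10+Q8: time 3+5=8, value 12+23=35
- Q8+Q7: time 5+9=14, value 23+8=31
Best: 53 marks.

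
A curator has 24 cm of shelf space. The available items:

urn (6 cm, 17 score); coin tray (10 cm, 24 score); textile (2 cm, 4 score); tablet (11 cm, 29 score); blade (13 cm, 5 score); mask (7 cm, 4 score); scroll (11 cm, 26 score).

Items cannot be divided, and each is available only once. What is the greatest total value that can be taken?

Check high-value combinations within 24 cm:
- textile+tablet+scroll: length 2+11+11=24, value 4+29+26=59
- coin tray+textile+tablet: length 10+2+11=23, value 24+4+29=57
- tablet+scroll: length 11+11=22, value 29+26=55
- coin tray+textile+scroll: length 10+2+11=23, value 24+4+26=54
- coin tray+tablet: length 10+11=21, value 24+29=53
Best: 59 score.

59 score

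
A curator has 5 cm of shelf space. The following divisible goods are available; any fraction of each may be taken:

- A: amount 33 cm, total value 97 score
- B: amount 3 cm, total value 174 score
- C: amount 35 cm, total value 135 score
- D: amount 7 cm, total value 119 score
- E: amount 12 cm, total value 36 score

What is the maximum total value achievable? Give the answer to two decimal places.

Take in order of value per unit:
- B (174/3 per unit): all 3 → value 174, running total 174.00
- D (119/7 per unit): 2 of 7 → value 2×119/7 = 34.0000, running total 208.00
Total 208.00.

208.00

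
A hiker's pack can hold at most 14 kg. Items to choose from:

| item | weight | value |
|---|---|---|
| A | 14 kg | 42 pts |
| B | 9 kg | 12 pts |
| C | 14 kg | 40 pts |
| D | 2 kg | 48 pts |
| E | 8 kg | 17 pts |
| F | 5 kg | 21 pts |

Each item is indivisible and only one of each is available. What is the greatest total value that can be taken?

Check high-value combinations within 14 kg:
- D+F: weight 2+5=7, value 48+21=69
- D+E: weight 2+8=10, value 48+17=65
- B+D: weight 9+2=11, value 12+48=60
Best: 69 pts.

69 pts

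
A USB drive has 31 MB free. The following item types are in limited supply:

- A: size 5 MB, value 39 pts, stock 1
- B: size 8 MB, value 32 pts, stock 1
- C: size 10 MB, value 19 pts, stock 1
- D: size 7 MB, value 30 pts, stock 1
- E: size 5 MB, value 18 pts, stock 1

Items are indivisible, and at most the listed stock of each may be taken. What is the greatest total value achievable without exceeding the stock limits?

Top feasible selections:
- 1×A + 1×B + 1×C + 1×D: size 30, value 120
- 1×A + 1×B + 1×D + 1×E: size 25, value 119
Best: 120 pts.

120 pts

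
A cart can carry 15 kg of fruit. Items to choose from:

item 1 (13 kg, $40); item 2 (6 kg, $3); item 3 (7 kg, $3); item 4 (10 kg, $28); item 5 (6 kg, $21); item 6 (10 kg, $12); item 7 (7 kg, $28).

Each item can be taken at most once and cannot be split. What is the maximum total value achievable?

Check high-value combinations within 15 kg:
- item 5+item 7: weight 6+7=13, value 21+28=49
- item 1: weight 13, value 40
- item 2+item 7: weight 6+7=13, value 3+28=31
- item 3+item 7: weight 7+7=14, value 3+28=31
Best: $49.

$49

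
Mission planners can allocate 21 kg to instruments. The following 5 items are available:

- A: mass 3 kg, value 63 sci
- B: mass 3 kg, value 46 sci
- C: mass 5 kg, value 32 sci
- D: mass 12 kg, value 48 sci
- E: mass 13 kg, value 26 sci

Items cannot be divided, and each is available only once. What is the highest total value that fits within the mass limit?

157 sci

This is a 0/1 knapsack; check combinations near the capacity.
- A+B+D: mass 3+3+12=18, value 63+46+48=157
- A+C+D: mass 3+5+12=20, value 63+32+48=143
- A+B+C: mass 3+3+5=11, value 63+46+32=141
- A+B+E: mass 3+3+13=19, value 63+46+26=135
Best: 157 sci.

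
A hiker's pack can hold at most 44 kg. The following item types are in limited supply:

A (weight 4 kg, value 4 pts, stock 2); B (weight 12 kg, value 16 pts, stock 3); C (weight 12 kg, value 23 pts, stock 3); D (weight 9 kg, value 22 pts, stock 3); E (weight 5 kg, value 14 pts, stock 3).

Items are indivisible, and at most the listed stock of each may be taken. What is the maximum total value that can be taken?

Best selections within weight 44 and stock limits:
- 3×D + 3×E: weight 42, value 108
- 1×C + 3×D + 1×E: weight 44, value 103
- 1×A + 1×C + 2×D + 2×E: weight 44, value 99
- 1×A + 3×D + 2×E: weight 41, value 98
Best: 108 pts.

108 pts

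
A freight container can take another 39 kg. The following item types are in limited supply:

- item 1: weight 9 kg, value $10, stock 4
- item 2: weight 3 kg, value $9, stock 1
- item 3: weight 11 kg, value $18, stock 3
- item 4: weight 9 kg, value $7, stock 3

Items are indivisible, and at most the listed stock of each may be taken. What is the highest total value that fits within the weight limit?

Best selections within weight 39 and stock limits:
- 1×item 2 + 3×item 3: weight 36, value 63
- 1×item 1 + 1×item 2 + 2×item 3: weight 34, value 55
Best: $63.

$63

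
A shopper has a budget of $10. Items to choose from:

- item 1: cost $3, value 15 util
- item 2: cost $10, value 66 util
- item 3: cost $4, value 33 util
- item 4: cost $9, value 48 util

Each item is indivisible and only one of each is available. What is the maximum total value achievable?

66 util

This is a 0/1 knapsack; check combinations near the capacity.
- item 2: cost 10, value 66
- item 1+item 3: cost 3+4=7, value 15+33=48
- item 4: cost 9, value 48
Best: 66 util.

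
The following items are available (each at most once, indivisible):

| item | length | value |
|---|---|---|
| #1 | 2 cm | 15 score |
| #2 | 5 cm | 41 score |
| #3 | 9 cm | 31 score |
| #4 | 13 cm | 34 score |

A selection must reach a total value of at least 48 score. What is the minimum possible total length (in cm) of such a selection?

Subsets with value ≥ 48, sorted by total length:
- #1+#2: length 7, value 56
- #2+#3: length 14, value 72
Minimum length: 7 cm.

7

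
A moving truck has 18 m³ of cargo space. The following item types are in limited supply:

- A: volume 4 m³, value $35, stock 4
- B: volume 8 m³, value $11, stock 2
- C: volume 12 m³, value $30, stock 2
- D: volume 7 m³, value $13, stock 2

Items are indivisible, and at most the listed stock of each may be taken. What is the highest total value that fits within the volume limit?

Top feasible selections:
- 4×A: volume 16, value 140
- 3×A: volume 12, value 105
- 2×A + 1×D: volume 15, value 83
Best: $140.

$140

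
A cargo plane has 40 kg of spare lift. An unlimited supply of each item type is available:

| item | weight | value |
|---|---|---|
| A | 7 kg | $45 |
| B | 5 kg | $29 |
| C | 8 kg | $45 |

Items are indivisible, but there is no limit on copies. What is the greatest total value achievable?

$254

Best value-per-unit is A at 45/7; filling with it alone gives 5×45 = 225.
Optimal mix: 5×A + 1×B → weight 40, value 254.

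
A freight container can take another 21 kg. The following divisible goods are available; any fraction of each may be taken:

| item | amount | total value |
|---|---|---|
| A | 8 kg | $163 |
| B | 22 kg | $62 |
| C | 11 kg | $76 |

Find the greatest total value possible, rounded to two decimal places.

244.64

Take in order of value per unit:
- A (163/8 per unit): all 8 → value 163, running total 163.00
- C (76/11 per unit): all 11 → value 76, running total 239.00
- B (62/22 per unit): 2 of 22 → value 2×62/22 = 5.6364, running total 244.64
Total 244.64.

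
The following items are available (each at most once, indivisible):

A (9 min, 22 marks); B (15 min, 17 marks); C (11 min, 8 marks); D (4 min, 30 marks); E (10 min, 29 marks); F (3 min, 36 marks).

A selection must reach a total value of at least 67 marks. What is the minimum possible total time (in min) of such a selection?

16

Subsets with value ≥ 67, sorted by total time:
- A+D+F: time 16, value 88
- D+E+F: time 17, value 95
- C+D+F: time 18, value 74
Minimum time: 16 min.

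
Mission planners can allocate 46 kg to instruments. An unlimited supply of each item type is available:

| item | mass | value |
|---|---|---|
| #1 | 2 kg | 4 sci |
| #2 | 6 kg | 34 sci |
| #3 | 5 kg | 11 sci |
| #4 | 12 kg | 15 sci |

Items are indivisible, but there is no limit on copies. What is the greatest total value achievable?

246 sci

Best value-per-unit is #2 at 34/6; filling with it alone gives 7×34 = 238.
Optimal mix: 2×#1 + 7×#2 → mass 46, value 246.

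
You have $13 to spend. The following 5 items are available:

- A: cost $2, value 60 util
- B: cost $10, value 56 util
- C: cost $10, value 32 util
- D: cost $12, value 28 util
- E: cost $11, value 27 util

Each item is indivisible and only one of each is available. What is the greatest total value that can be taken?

This is a 0/1 knapsack; check combinations near the capacity.
- A+B: cost 2+10=12, value 60+56=116
- A+C: cost 2+10=12, value 60+32=92
- A+E: cost 2+11=13, value 60+27=87
- A: cost 2, value 60
Best: 116 util.

116 util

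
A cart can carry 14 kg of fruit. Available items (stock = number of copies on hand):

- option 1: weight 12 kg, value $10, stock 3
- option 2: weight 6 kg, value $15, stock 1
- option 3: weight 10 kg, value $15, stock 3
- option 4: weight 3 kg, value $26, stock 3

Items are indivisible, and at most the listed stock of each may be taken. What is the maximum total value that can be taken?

Top feasible selections:
- 3×option 4: weight 9, value 78
- 1×option 2 + 2×option 4: weight 12, value 67
- 2×option 4: weight 6, value 52
- 1×option 2 + 1×option 4: weight 9, value 41
Best: $78.

$78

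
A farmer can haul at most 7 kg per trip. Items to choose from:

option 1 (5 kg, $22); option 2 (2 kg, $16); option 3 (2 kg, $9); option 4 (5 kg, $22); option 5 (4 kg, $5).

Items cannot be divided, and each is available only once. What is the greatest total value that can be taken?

$38

Check high-value combinations within 7 kg:
- option 1+option 2: weight 5+2=7, value 22+16=38
- option 2+option 4: weight 2+5=7, value 16+22=38
- option 1+option 3: weight 5+2=7, value 22+9=31
- option 3+option 4: weight 2+5=7, value 9+22=31
Best: $38.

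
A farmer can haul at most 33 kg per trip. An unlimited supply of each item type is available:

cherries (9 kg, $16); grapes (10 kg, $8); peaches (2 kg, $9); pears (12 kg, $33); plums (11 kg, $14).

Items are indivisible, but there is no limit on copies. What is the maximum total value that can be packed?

Best value-per-unit is peaches at 9/2, and filling with it alone uses weight 16×2=32. No mix of the others beats 16×9 = 144.

$144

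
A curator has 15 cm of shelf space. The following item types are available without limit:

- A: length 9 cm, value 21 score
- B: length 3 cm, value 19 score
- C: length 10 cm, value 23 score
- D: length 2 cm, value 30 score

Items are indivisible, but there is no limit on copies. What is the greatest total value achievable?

Best value-per-unit is D at 30/2, and filling with it alone uses length 7×2=14. No mix of the others beats 7×30 = 210.

210 score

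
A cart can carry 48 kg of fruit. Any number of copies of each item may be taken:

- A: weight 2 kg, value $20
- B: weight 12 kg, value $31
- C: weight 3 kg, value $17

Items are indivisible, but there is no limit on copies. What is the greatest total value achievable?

Best value-per-unit is A at 20/2, and filling with it alone uses weight 24×2=48. No mix of the others beats 24×20 = 480.

$480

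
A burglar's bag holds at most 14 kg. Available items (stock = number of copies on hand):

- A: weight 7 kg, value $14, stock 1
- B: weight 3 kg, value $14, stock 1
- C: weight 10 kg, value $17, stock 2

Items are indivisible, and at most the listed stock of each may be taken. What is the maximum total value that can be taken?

$31

Best selections within weight 14 and stock limits:
- 1×B + 1×C: weight 13, value 31
- 1×A + 1×B: weight 10, value 28
- 1×C: weight 10, value 17
- 1×B: weight 3, value 14
Best: $31.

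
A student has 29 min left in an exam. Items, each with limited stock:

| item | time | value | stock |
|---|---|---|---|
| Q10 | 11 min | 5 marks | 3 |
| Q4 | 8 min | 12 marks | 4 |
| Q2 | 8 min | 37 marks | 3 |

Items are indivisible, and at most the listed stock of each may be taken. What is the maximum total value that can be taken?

111 marks

Top feasible selections:
- 3×Q2: time 24, value 111
- 1×Q4 + 2×Q2: time 24, value 86
Best: 111 marks.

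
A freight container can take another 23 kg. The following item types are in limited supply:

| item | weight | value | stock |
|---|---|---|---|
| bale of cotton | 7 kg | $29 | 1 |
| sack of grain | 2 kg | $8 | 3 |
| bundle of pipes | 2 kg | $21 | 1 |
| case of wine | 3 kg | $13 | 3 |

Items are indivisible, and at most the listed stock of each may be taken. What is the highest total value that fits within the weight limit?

Top feasible selections:
- 1×bale of cotton + 2×sack of grain + 1×bundle of pipes + 3×case of wine: weight 22, value 105
- 1×bale of cotton + 3×sack of grain + 1×bundle of pipes + 2×case of wine: weight 21, value 100
- 1×bale of cotton + 1×sack of grain + 1×bundle of pipes + 3×case of wine: weight 20, value 97
Best: $105.

$105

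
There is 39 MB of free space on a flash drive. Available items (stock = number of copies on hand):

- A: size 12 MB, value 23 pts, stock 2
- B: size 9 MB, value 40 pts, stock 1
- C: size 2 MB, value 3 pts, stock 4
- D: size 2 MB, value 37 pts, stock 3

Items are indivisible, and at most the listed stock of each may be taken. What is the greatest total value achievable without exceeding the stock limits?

Top feasible selections:
- 2×A + 1×B + 3×D: size 39, value 197
- 1×A + 1×B + 4×C + 3×D: size 35, value 186
- 1×A + 1×B + 3×C + 3×D: size 33, value 183
Best: 197 pts.

197 pts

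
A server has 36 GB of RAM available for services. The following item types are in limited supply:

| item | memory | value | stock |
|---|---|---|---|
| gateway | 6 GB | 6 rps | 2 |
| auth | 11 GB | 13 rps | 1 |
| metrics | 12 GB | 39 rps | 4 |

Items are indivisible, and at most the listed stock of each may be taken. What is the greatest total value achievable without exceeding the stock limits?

117 rps

Best selections within memory 36 and stock limits:
- 3×metrics: memory 36, value 117
- 1×auth + 2×metrics: memory 35, value 91
- 2×gateway + 2×metrics: memory 36, value 90
Best: 117 rps.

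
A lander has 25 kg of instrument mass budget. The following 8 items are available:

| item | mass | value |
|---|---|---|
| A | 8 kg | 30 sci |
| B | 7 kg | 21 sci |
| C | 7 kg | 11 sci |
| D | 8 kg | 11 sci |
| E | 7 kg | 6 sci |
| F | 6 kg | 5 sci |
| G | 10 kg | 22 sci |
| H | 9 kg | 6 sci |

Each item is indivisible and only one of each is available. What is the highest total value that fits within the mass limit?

73 sci

Check high-value combinations within 25 kg:
- A+B+G: mass 8+7+10=25, value 30+21+22=73
- A+C+G: mass 8+7+10=25, value 30+11+22=63
- A+B+C: mass 8+7+7=22, value 30+21+11=62
Best: 73 sci.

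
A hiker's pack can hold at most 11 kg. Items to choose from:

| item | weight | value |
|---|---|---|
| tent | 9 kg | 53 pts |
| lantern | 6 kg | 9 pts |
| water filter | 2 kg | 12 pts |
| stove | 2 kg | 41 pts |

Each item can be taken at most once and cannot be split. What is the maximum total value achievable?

94 pts

Check high-value combinations within 11 kg:
- tent+stove: weight 9+2=11, value 53+41=94
- tent+water filter: weight 9+2=11, value 53+12=65
- lantern+water filter+stove: weight 6+2+2=10, value 9+12+41=62
- water filter+stove: weight 2+2=4, value 12+41=53
- tent: weight 9, value 53
Best: 94 pts.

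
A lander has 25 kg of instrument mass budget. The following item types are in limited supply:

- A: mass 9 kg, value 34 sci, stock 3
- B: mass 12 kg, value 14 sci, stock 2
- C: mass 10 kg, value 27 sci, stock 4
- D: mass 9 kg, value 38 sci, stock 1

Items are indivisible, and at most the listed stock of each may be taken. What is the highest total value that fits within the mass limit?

72 sci

Top feasible selections:
- 1×A + 1×D: mass 18, value 72
- 2×A: mass 18, value 68
Best: 72 sci.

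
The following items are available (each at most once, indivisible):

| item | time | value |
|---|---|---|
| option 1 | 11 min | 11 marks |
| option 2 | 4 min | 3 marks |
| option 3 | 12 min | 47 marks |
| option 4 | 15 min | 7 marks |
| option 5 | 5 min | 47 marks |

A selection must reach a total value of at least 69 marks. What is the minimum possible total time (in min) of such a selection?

17

Subsets with value ≥ 69, sorted by total time:
- option 3+option 5: time 17, value 94
- option 2+option 3+option 5: time 21, value 97
- option 1+option 3+option 5: time 28, value 105
- option 1+option 2+option 3+option 5: time 32, value 108
Minimum time: 17 min.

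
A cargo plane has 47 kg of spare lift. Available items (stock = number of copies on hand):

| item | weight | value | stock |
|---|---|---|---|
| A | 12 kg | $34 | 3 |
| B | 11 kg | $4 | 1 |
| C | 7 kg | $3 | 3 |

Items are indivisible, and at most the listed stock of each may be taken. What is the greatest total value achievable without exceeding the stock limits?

$106

Best selections within weight 47 and stock limits:
- 3×A + 1×B: weight 47, value 106
- 3×A + 1×C: weight 43, value 105
- 3×A: weight 36, value 102
- 2×A + 3×C: weight 45, value 77
Best: $106.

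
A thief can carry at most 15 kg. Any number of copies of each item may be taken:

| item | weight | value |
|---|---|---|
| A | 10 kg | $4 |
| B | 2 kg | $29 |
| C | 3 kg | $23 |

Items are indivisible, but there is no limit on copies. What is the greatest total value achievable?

$203

Best value-per-unit is B at 29/2, and filling with it alone uses weight 7×2=14. No mix of the others beats 7×29 = 203.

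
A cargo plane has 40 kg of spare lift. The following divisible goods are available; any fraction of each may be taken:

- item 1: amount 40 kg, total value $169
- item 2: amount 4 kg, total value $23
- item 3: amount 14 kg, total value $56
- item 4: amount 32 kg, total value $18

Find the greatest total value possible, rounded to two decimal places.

175.10

Take in order of value per unit:
- item 2 (23/4 per unit): all 4 → value 23, running total 23.00
- item 1 (169/40 per unit): 36 of 40 → value 36×169/40 = 152.1000, running total 175.10
Total 175.10.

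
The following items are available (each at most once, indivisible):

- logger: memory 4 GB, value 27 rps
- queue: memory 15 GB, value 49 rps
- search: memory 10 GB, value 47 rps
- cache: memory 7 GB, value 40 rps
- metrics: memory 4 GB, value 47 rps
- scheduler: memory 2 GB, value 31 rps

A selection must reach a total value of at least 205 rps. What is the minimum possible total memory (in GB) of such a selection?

38

Subsets with value ≥ 205, sorted by total memory:
- queue+search+cache+metrics+scheduler: memory 38, value 214
- logger+queue+search+cache+metrics: memory 40, value 210
- logger+queue+search+cache+metrics+scheduler: memory 42, value 241
Minimum memory: 38 GB.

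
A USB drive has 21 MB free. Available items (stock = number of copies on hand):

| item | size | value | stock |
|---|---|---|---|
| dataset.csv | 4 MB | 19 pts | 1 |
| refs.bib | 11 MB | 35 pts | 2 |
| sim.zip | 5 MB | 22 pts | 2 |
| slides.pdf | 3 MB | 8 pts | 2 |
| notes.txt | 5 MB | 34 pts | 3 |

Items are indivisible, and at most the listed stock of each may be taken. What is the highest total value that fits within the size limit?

124 pts

Top feasible selections:
- 1×sim.zip + 3×notes.txt: size 20, value 124
- 1×dataset.csv + 3×notes.txt: size 19, value 121
- 2×slides.pdf + 3×notes.txt: size 21, value 118
- 2×sim.zip + 2×notes.txt: size 20, value 112
Best: 124 pts.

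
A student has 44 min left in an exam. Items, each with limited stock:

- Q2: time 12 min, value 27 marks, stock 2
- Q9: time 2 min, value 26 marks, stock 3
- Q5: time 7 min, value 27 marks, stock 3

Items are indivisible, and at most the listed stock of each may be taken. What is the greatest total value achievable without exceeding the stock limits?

Top feasible selections:
- 1×Q2 + 3×Q9 + 3×Q5: time 39, value 186
- 2×Q2 + 3×Q9 + 2×Q5: time 44, value 186
- 1×Q2 + 2×Q9 + 3×Q5: time 37, value 160
- 2×Q2 + 2×Q9 + 2×Q5: time 42, value 160
Best: 186 marks.

186 marks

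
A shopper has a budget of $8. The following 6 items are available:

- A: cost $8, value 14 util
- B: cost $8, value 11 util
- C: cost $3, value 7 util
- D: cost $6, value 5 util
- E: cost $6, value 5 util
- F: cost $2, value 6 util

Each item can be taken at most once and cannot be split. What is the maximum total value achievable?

14 util

Check high-value combinations within $8:
- A: cost 8, value 14
- C+F: cost 3+2=5, value 7+6=13
- B: cost 8, value 11
- D+F: cost 6+2=8, value 5+6=11
Best: 14 util.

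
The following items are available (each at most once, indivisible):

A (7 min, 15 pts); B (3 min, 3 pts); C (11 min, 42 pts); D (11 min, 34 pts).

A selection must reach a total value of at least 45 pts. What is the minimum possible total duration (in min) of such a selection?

14

Subsets with value ≥ 45, sorted by total duration:
- B+C: duration 14, value 45
- A+C: duration 18, value 57
Minimum duration: 14 min.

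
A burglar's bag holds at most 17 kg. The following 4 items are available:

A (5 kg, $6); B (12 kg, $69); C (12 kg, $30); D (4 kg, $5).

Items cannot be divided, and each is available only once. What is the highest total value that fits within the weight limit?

$75

Check high-value combinations within 17 kg:
- A+B: weight 5+12=17, value 6+69=75
- B+D: weight 12+4=16, value 69+5=74
- B: weight 12, value 69
Best: $75.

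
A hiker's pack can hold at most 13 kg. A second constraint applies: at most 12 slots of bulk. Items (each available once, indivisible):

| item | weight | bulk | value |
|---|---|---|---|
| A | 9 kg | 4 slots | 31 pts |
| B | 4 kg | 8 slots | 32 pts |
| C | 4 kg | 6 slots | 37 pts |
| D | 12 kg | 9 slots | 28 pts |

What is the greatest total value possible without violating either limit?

Feasible sets respecting both limits:
- A+C: weight 13, bulk 10, value 68
- A+B: weight 13, bulk 12, value 63
- C: weight 4, bulk 6, value 37
- B: weight 4, bulk 8, value 32
Best: 68 pts.

68 pts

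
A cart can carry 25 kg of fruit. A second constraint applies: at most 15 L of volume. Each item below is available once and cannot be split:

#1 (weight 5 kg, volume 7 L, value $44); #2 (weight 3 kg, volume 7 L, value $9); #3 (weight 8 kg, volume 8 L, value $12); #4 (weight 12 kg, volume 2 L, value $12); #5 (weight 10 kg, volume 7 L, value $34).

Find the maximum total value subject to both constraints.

$78

Feasible sets respecting both limits:
- #1+#5: weight 15, volume 14, value 78
- #1+#3: weight 13, volume 15, value 56
- #1+#4: weight 17, volume 9, value 56
Best: $78.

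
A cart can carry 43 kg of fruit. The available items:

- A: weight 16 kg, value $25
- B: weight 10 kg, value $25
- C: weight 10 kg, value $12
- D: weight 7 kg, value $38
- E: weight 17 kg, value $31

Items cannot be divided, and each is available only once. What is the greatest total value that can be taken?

This is a 0/1 knapsack; check combinations near the capacity.
- A+B+C+D: weight 16+10+10+7=43, value 25+25+12+38=100
- B+D+E: weight 10+7+17=34, value 25+38+31=94
- A+D+E: weight 16+7+17=40, value 25+38+31=94
Best: $100.

$100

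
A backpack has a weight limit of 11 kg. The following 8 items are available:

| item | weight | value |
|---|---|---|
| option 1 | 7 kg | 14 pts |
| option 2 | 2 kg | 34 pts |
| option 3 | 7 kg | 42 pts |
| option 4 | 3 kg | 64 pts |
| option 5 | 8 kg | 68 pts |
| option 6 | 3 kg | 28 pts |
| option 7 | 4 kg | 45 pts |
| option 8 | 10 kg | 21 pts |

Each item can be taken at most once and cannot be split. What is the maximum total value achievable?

143 pts

Check high-value combinations within 11 kg:
- option 2+option 4+option 7: weight 2+3+4=9, value 34+64+45=143
- option 4+option 6+option 7: weight 3+3+4=10, value 64+28+45=137
- option 4+option 5: weight 3+8=11, value 64+68=132
- option 2+option 4+option 6: weight 2+3+3=8, value 34+64+28=126
Best: 143 pts.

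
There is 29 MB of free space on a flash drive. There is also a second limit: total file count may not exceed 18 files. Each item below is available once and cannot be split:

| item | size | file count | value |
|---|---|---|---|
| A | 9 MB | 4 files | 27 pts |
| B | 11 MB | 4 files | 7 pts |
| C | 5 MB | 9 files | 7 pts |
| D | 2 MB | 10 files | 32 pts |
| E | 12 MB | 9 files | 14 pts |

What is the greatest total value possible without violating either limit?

Feasible sets respecting both limits:
- A+B+D: size 22, file count 18, value 66
- A+D: size 11, file count 14, value 59
- A+B+C: size 25, file count 17, value 41
- A+E: size 21, file count 13, value 41
Best: 66 pts.

66 pts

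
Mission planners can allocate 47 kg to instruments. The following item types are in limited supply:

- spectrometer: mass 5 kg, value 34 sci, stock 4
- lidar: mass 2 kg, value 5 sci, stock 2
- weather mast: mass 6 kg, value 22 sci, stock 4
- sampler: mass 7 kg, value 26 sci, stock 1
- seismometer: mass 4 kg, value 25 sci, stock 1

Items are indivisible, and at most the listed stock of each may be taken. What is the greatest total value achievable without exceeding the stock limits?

Best selections within mass 47 and stock limits:
- 4×spectrometer + 2×lidar + 2×weather mast + 1×sampler + 1×seismometer: mass 47, value 241
- 4×spectrometer + 2×lidar + 3×weather mast + 1×seismometer: mass 46, value 237
- 4×spectrometer + 1×lidar + 2×weather mast + 1×sampler + 1×seismometer: mass 45, value 236
- 4×spectrometer + 1×lidar + 3×weather mast + 1×sampler: mass 47, value 233
Best: 241 sci.

241 sci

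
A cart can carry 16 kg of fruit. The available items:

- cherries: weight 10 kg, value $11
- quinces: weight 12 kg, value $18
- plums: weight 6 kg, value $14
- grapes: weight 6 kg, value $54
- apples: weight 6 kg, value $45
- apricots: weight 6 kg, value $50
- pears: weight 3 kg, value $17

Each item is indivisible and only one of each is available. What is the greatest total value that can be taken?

$121

Check high-value combinations within 16 kg:
- grapes+apricots+pears: weight 6+6+3=15, value 54+50+17=121
- grapes+apples+pears: weight 6+6+3=15, value 54+45+17=116
- apples+apricots+pears: weight 6+6+3=15, value 45+50+17=112
Best: $121.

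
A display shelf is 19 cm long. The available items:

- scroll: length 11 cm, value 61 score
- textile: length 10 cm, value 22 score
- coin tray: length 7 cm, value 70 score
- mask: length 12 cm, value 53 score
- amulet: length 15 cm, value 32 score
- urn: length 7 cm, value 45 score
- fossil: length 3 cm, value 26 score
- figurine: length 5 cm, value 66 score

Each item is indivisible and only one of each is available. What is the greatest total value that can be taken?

This is a 0/1 knapsack; check combinations near the capacity.
- coin tray+urn+figurine: length 7+7+5=19, value 70+45+66=181
- coin tray+fossil+figurine: length 7+3+5=15, value 70+26+66=162
- scroll+fossil+figurine: length 11+3+5=19, value 61+26+66=153
Best: 181 score.

181 score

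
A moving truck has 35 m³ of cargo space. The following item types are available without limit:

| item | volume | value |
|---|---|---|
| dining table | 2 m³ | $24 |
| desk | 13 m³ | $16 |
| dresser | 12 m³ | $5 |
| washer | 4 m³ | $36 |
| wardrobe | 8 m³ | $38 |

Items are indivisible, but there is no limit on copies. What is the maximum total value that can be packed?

$408

Best value-per-unit is dining table at 24/2, and filling with it alone uses volume 17×2=34. No mix of the others beats 17×24 = 408.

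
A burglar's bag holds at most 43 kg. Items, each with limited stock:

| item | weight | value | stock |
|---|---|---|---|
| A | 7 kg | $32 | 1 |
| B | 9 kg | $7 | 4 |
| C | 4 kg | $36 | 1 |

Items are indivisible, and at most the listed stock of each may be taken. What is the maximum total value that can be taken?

$89

Best selections within weight 43 and stock limits:
- 1×A + 3×B + 1×C: weight 38, value 89
- 1×A + 2×B + 1×C: weight 29, value 82
- 1×A + 1×B + 1×C: weight 20, value 75
- 1×A + 1×C: weight 11, value 68
Best: $89.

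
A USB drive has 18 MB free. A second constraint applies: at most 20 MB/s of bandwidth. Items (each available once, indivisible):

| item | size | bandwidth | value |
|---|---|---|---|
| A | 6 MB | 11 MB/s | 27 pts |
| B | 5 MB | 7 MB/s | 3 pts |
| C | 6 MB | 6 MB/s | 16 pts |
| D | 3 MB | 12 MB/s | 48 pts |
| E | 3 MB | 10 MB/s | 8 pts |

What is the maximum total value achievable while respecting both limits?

Feasible sets respecting both limits:
- C+D: size 9, bandwidth 18, value 64
- B+D: size 8, bandwidth 19, value 51
- D: size 3, bandwidth 12, value 48
Best: 64 pts.

64 pts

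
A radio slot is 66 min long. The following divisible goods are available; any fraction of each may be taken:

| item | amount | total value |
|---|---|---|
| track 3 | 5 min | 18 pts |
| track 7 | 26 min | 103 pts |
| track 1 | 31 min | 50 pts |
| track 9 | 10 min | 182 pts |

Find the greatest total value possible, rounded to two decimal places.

Take in order of value per unit:
- track 9 (182/10 per unit): all 10 → value 182, running total 182.00
- track 7 (103/26 per unit): all 26 → value 103, running total 285.00
- track 3 (18/5 per unit): all 5 → value 18, running total 303.00
- track 1 (50/31 per unit): 25 of 31 → value 25×50/31 = 40.3226, running total 343.32
Total 343.32.

343.32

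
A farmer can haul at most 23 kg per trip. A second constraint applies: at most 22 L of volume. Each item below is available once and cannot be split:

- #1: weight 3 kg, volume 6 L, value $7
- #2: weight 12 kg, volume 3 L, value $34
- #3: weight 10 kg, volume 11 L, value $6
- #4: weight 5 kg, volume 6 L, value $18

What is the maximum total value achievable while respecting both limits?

$59

Feasible sets respecting both limits:
- #1+#2+#4: weight 20, volume 15, value 59
- #2+#4: weight 17, volume 9, value 52
- #1+#2: weight 15, volume 9, value 41
Best: $59.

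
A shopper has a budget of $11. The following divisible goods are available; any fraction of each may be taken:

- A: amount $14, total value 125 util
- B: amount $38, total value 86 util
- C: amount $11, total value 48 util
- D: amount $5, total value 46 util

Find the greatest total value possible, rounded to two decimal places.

Take in order of value per unit:
- D (46/5 per unit): all 5 → value 46, running total 46.00
- A (125/14 per unit): 6 of 14 → value 6×125/14 = 53.5714, running total 99.57
Total 99.57.

99.57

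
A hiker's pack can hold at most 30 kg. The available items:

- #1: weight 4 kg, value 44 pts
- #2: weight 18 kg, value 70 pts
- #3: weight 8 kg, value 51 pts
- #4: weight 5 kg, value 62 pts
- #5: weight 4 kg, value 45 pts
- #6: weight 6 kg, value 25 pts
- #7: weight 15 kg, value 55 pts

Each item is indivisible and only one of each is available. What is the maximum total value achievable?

Check high-value combinations within 30 kg:
- #1+#3+#4+#5+#6: weight 4+8+5+4+6=27, value 44+51+62+45+25=227
- #1+#4+#5+#7: weight 4+5+4+15=28, value 44+62+45+55=206
- #1+#3+#4+#5: weight 4+8+5+4=21, value 44+51+62+45=202
Best: 227 pts.

227 pts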